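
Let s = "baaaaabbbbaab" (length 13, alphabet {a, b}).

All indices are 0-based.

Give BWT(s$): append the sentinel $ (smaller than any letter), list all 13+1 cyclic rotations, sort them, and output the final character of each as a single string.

bbaabaaaa$bbba

rank  rotation        last
    0  $baaaaabbbbaab  b
    1  aaaaabbbbaab$b  b
    2  aaaabbbbaab$ba  a
    3  aaabbbbaab$baa  a
    4  aab$baaaaabbbb  b
    5  aabbbbaab$baaa  a
    6  ab$baaaaabbbba  a
    7  abbbbaab$baaaa  a
    8  b$baaaaabbbbaa  a
    9  baaaaabbbbaab$  $
   10  baab$baaaaabbb  b
   11  bbaab$baaaaabb  b
   12  bbbaab$baaaaab  b
   13  bbbbaab$baaaaa  a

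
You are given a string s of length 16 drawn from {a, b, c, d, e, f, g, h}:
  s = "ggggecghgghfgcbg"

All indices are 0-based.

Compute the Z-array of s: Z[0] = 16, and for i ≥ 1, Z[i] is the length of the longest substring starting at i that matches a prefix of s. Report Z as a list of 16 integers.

Z[0]=16
i=1: fresh scan; Z[1]=3 extend→box=[1,4)
i=2: min(r-i=2, Z[1]=3)=2; Z[2]=2
i=3: min(r-i=1, Z[2]=2)=1; Z[3]=1
i=4: fresh scan; Z[4]=0
i=5: fresh scan; Z[5]=0
i=6: fresh scan; Z[6]=1 extend→box=[6,7)
i=7: fresh scan; Z[7]=0
i=8: fresh scan; Z[8]=2 extend→box=[8,10)
i=9: min(r-i=1, Z[1]=3)=1; Z[9]=1
i=10: fresh scan; Z[10]=0
i=11: fresh scan; Z[11]=0
i=12: fresh scan; Z[12]=1 extend→box=[12,13)
i=13: fresh scan; Z[13]=0
i=14: fresh scan; Z[14]=0
i=15: fresh scan; Z[15]=1 extend→box=[15,16)

[16, 3, 2, 1, 0, 0, 1, 0, 2, 1, 0, 0, 1, 0, 0, 1]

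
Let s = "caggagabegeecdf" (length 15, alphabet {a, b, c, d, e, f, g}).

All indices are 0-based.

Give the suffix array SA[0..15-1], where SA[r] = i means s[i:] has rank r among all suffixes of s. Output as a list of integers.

rank | idx | suffix
   0 |   6 | abegeecdf
   1 |   4 | agabegeecdf
   2 |   1 | aggagabegeecdf
   3 |   7 | begeecdf
   4 |   0 | caggagabegeecdf
   5 |  12 | cdf
   6 |  13 | df
   7 |  11 | ecdf
   8 |  10 | eecdf
   9 |   8 | egeecdf
  10 |  14 | f
  11 |   5 | gabegeecdf
  12 |   3 | gagabegeecdf
  13 |   9 | geecdf
  14 |   2 | ggagabegeecdf

[6, 4, 1, 7, 0, 12, 13, 11, 10, 8, 14, 5, 3, 9, 2]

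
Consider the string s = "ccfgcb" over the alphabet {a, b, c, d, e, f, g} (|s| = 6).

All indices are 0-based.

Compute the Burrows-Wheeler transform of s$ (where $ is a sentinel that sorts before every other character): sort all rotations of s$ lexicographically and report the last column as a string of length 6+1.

rank  rotation last
    0  $ccfgcb  b
    1  b$ccfgc  c
    2  cb$ccfg  g
    3  ccfgcb$  $
    4  cfgcb$c  c
    5  fgcb$cc  c
    6  gcb$ccf  f

bcg$ccf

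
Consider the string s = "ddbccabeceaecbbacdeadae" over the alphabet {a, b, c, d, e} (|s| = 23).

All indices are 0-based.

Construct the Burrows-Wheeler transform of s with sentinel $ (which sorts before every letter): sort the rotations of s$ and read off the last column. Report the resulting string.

ecbedebcdacebaead$cadcab

rank  rotation                  last
    0  $ddbccabeceaecbbacdeadae  e
    1  abeceaecbbacdeadae$ddbcc  c
    2  acdeadae$ddbccabeceaecbb  b
    3  adae$ddbccabeceaecbbacde  e
    4  ae$ddbccabeceaecbbacdead  d
    5  aecbbacdeadae$ddbccabece  e
    6  bacdeadae$ddbccabeceaecb  b
    7  bbacdeadae$ddbccabeceaec  c
    8  bccabeceaecbbacdeadae$dd  d
    9  beceaecbbacdeadae$ddbcca  a
   10  cabeceaecbbacdeadae$ddbc  c
   11  cbbacdeadae$ddbccabeceae  e
   12  ccabeceaecbbacdeadae$ddb  b
   13  cdeadae$ddbccabeceaecbba  a
   14  ceaecbbacdeadae$ddbccabe  e
   15  dae$ddbccabeceaecbbacdea  a
   16  dbccabeceaecbbacdeadae$d  d
   17  ddbccabeceaecbbacdeadae$  $
   18  deadae$ddbccabeceaecbbac  c
   19  e$ddbccabeceaecbbacdeada  a
   20  eadae$ddbccabeceaecbbacd  d
   21  eaecbbacdeadae$ddbccabec  c
   22  ecbbacdeadae$ddbccabecea  a
   23  eceaecbbacdeadae$ddbccab  b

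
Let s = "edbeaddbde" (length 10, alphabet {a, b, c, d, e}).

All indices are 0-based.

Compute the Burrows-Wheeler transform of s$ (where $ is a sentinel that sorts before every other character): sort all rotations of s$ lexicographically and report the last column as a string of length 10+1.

eedddeabdb$

rank  rotation     last
    0  $edbeaddbde  e
    1  addbde$edbe  e
    2  bde$edbeadd  d
    3  beaddbde$ed  d
    4  dbde$edbead  d
    5  dbeaddbde$e  e
    6  ddbde$edbea  a
    7  de$edbeaddb  b
    8  e$edbeaddbd  d
    9  eaddbde$edb  b
   10  edbeaddbde$  $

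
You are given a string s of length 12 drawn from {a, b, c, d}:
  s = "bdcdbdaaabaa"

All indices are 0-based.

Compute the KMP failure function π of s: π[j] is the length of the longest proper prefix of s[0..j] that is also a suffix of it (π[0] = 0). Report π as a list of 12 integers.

π[0] = 0
j=1 s[j]='d': π[1]=0 (border '')
j=2 s[j]='c': π[2]=0 (border '')
j=3 s[j]='d': π[3]=0 (border '')
j=4 s[j]='b': π[4]=1 (border 'b')
j=5 s[j]='d': π[5]=2 (border 'bd')
j=6 s[j]='a': k: 2→0; π[6]=0 (border '')
j=7 s[j]='a': π[7]=0 (border '')
j=8 s[j]='a': π[8]=0 (border '')
j=9 s[j]='b': π[9]=1 (border 'b')
j=10 s[j]='a': k: 1→0; π[10]=0 (border '')
j=11 s[j]='a': π[11]=0 (border '')

[0, 0, 0, 0, 1, 2, 0, 0, 0, 1, 0, 0]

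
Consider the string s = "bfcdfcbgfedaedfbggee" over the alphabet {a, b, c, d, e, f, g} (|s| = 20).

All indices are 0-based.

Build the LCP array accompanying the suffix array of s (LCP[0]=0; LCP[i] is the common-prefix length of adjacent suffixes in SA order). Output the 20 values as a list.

sorted suffixes:
  #0 SA[0]=11  'aedfbggee'
  #1 SA[1]=0  'bfcdfcbgfedaedfbggee'
  #2 SA[2]=6  'bgfedaedfbggee'
  #3 SA[3]=15  'bggee'
  #4 SA[4]=5  'cbgfedaedfbggee'
  #5 SA[5]=2  'cdfcbgfedaedfbggee'
  #6 SA[6]=10  'daedfbggee'
  #7 SA[7]=13  'dfbggee'
  #8 SA[8]=3  'dfcbgfedaedfbggee'
  #9 SA[9]=19  'e'
  #10 SA[10]=9  'edaedfbggee'
  #11 SA[11]=12  'edfbggee'
  #12 SA[12]=18  'ee'
  #13 SA[13]=14  'fbggee'
  #14 SA[14]=4  'fcbgfedaedfbggee'
  #15 SA[15]=1  'fcdfcbgfedaedfbggee'
  #16 SA[16]=8  'fedaedfbggee'
  #17 SA[17]=17  'gee'
  #18 SA[18]=7  'gfedaedfbggee'
  #19 SA[19]=16  'ggee'

SA = [11, 0, 6, 15, 5, 2, 10, 13, 3, 19, 9, 12, 18, 14, 4, 1, 8, 17, 7, 16]
[i] adj suffixes → lcp
  [1] 11/0 → 0 ('')
  [2] 0/6 → 1 ('b')
  [3] 6/15 → 2 ('bg')
  [4] 15/5 → 0 ('')
  [5] 5/2 → 1 ('c')
  [6] 2/10 → 0 ('')
  [7] 10/13 → 1 ('d')
  [8] 13/3 → 2 ('df')
  [9] 3/19 → 0 ('')
  [10] 19/9 → 1 ('e')
  [11] 9/12 → 2 ('ed')
  [12] 12/18 → 1 ('e')
  [13] 18/14 → 0 ('')
  [14] 14/4 → 1 ('f')
  [15] 4/1 → 2 ('fc')
  [16] 1/8 → 1 ('f')
  [17] 8/17 → 0 ('')
  [18] 17/7 → 1 ('g')
  [19] 7/16 → 1 ('g')

[0, 0, 1, 2, 0, 1, 0, 1, 2, 0, 1, 2, 1, 0, 1, 2, 1, 0, 1, 1]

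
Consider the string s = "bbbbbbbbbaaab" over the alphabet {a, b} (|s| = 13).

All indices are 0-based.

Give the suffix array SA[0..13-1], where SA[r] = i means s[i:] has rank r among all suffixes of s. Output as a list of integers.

rank→(start, suffix):
  0 → (9, 'aaab')
  1 → (10, 'aab')
  2 → (11, 'ab')
  3 → (12, 'b')
  4 → (8, 'baaab')
  5 → (7, 'bbaaab')
  6 → (6, 'bbbaaab')
  7 → (5, 'bbbbaaab')
  8 → (4, 'bbbbbaaab')
  9 → (3, 'bbbbbbaaab')
  10 → (2, 'bbbbbbbaaab')
  11 → (1, 'bbbbbbbbaaab')
  12 → (0, 'bbbbbbbbbaaab')

[9, 10, 11, 12, 8, 7, 6, 5, 4, 3, 2, 1, 0]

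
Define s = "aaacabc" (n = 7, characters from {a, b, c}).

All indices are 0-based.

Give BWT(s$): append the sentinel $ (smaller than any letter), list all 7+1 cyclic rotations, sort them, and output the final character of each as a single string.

rank  rotation  last
    0  $aaacabc  c
    1  aaacabc$  $
    2  aacabc$a  a
    3  abc$aaac  c
    4  acabc$aa  a
    5  bc$aaaca  a
    6  c$aaacab  b
    7  cabc$aaa  a

c$acaaba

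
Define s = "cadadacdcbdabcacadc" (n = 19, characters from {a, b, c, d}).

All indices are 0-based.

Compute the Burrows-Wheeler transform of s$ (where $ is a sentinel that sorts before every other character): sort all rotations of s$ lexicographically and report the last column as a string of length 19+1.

cdcddccacdb$adabaaac

rank  rotation              last
    0  $cadadacdcbdabcacadc  c
    1  abcacadc$cadadacdcbd  d
    2  acadc$cadadacdcbdabc  c
    3  acdcbdabcacadc$cadad  d
    4  adacdcbdabcacadc$cad  d
    5  adadacdcbdabcacadc$c  c
    6  adc$cadadacdcbdabcac  c
    7  bcacadc$cadadacdcbda  a
    8  bdabcacadc$cadadacdc  c
    9  c$cadadacdcbdabcacad  d
   10  cacadc$cadadacdcbdab  b
   11  cadadacdcbdabcacadc$  $
   12  cadc$cadadacdcbdabca  a
   13  cbdabcacadc$cadadacd  d
   14  cdcbdabcacadc$cadada  a
   15  dabcacadc$cadadacdcb  b
   16  dacdcbdabcacadc$cada  a
   17  dadacdcbdabcacadc$ca  a
   18  dc$cadadacdcbdabcaca  a
   19  dcbdabcacadc$cadadac  c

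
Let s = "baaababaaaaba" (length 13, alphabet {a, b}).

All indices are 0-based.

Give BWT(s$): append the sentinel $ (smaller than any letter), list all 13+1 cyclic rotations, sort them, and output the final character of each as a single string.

abbabaaabaaa$a

rank  rotation        last
    0  $baaababaaaaba  a
    1  a$baaababaaaab  b
    2  aaaaba$baaabab  b
    3  aaaba$baaababa  a
    4  aaababaaaaba$b  b
    5  aaba$baaababaa  a
    6  aababaaaaba$ba  a
    7  aba$baaababaaa  a
    8  abaaaaba$baaab  b
    9  ababaaaaba$baa  a
   10  ba$baaababaaaa  a
   11  baaaaba$baaaba  a
   12  baaababaaaaba$  $
   13  babaaaaba$baaa  a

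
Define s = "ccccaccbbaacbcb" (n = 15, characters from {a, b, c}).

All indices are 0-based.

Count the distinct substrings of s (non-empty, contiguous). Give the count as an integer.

sorted suffixes:
  #0 SA[0]=9  'aacbcb'
  #1 SA[1]=10  'acbcb'
  #2 SA[2]=4  'accbbaacbcb'
  #3 SA[3]=14  'b'
  #4 SA[4]=8  'baacbcb'
  #5 SA[5]=7  'bbaacbcb'
  #6 SA[6]=12  'bcb'
  #7 SA[7]=3  'caccbbaacbcb'
  #8 SA[8]=13  'cb'
  #9 SA[9]=6  'cbbaacbcb'
  #10 SA[10]=11  'cbcb'
  #11 SA[11]=2  'ccaccbbaacbcb'
  #12 SA[12]=5  'ccbbaacbcb'
  #13 SA[13]=1  'cccaccbbaacbcb'
  #14 SA[14]=0  'ccccaccbbaacbcb'

SA = [9, 10, 4, 14, 8, 7, 12, 3, 13, 6, 11, 2, 5, 1, 0]
rank  pair      lcp
   1  s[9:],s[10:]  1  'a'
   2  s[10:],s[4:]  2  'ac'
   3  s[4:],s[14:]  0  ''
   4  s[14:],s[8:]  1  'b'
   5  s[8:],s[7:]  1  'b'
   6  s[7:],s[12:]  1  'b'
   7  s[12:],s[3:]  0  ''
   8  s[3:],s[13:]  1  'c'
   9  s[13:],s[6:]  2  'cb'
  10  s[6:],s[11:]  2  'cb'
  11  s[11:],s[2:]  1  'c'
  12  s[2:],s[5:]  2  'cc'
  13  s[5:],s[1:]  2  'cc'
  14  s[1:],s[0:]  3  'ccc'

n(n+1)/2 = 15·16/2 = 120
Σ LCP = 0 + 1 + 2 + 0 + 1 + 1 + 1 + 0 + 1 + 2 + 2 + 1 + 2 + 2 + 3 = 19
distinct = 120 − 19 = 101

101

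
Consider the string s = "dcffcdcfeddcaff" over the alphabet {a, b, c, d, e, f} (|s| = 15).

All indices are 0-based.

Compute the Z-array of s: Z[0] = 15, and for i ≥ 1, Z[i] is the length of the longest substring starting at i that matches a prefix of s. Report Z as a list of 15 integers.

Z[0]=15
i=1: i≥r, start 0; Z[1]=0
i=2: i≥r, start 0; Z[2]=0
i=3: i≥r, start 0; Z[3]=0
i=4: i≥r, start 0; Z[4]=0
i=5: i≥r, start 0; Z[5]=3 scan→box=[5,8)
i=6: min(r-i=2, Z[1]=0)=0; Z[6]=0
i=7: min(r-i=1, Z[2]=0)=0; Z[7]=0
i=8: i≥r, start 0; Z[8]=0
i=9: i≥r, start 0; Z[9]=1 scan→box=[9,10)
i=10: i≥r, start 0; Z[10]=2 scan→box=[10,12)
i=11: min(r-i=1, Z[1]=0)=0; Z[11]=0
i=12: i≥r, start 0; Z[12]=0
i=13: i≥r, start 0; Z[13]=0
i=14: i≥r, start 0; Z[14]=0

[15, 0, 0, 0, 0, 3, 0, 0, 0, 1, 2, 0, 0, 0, 0]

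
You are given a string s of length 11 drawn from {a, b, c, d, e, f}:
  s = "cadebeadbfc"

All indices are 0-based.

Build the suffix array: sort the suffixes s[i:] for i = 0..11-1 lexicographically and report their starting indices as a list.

[6, 1, 4, 8, 10, 0, 7, 2, 5, 3, 9]

sorted suffixes:
  #0 SA[0]=6  'adbfc'
  #1 SA[1]=1  'adebeadbfc'
  #2 SA[2]=4  'beadbfc'
  #3 SA[3]=8  'bfc'
  #4 SA[4]=10  'c'
  #5 SA[5]=0  'cadebeadbfc'
  #6 SA[6]=7  'dbfc'
  #7 SA[7]=2  'debeadbfc'
  #8 SA[8]=5  'eadbfc'
  #9 SA[9]=3  'ebeadbfc'
  #10 SA[10]=9  'fc'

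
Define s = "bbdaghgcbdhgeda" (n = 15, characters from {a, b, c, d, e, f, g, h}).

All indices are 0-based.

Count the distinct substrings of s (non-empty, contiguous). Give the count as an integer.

109

sorted suffixes:
  #0 SA[0]=14  'a'
  #1 SA[1]=3  'aghgcbdhgeda'
  #2 SA[2]=0  'bbdaghgcbdhgeda'
  #3 SA[3]=1  'bdaghgcbdhgeda'
  #4 SA[4]=8  'bdhgeda'
  #5 SA[5]=7  'cbdhgeda'
  #6 SA[6]=13  'da'
  #7 SA[7]=2  'daghgcbdhgeda'
  #8 SA[8]=9  'dhgeda'
  #9 SA[9]=12  'eda'
  #10 SA[10]=6  'gcbdhgeda'
  #11 SA[11]=11  'geda'
  #12 SA[12]=4  'ghgcbdhgeda'
  #13 SA[13]=5  'hgcbdhgeda'
  #14 SA[14]=10  'hgeda'

SA = [14, 3, 0, 1, 8, 7, 13, 2, 9, 12, 6, 11, 4, 5, 10]
i: (SA[i-1],SA[i]) lcp shared
  1: (14,3) 1 'a'
  2: (3,0) 0 ''
  3: (0,1) 1 'b'
  4: (1,8) 2 'bd'
  5: (8,7) 0 ''
  6: (7,13) 0 ''
  7: (13,2) 2 'da'
  8: (2,9) 1 'd'
  9: (9,12) 0 ''
  10: (12,6) 0 ''
  11: (6,11) 1 'g'
  12: (11,4) 1 'g'
  13: (4,5) 0 ''
  14: (5,10) 2 'hg'

n(n+1)/2 = 15·16/2 = 120
Σ LCP = 0 + 1 + 0 + 1 + 2 + 0 + 0 + 2 + 1 + 0 + 0 + 1 + 1 + 0 + 2 = 11
distinct = 120 − 11 = 109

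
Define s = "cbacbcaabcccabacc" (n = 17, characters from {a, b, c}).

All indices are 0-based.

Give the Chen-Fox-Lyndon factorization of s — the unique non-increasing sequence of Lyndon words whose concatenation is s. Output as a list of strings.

["c", "b", "acbc", "aabcccabacc"]

emit factor 1: 'c' (i=0, period=1)
emit factor 2: 'b' (i=1, period=1)
emit factor 3: 'acbc' (i=2, period=4)
emit factor 4: 'aabcccabacc' (i=6, period=11)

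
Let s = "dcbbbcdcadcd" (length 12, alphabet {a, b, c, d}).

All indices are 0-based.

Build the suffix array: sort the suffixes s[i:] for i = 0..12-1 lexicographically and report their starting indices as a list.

rank→(start, suffix):
  0 → (8, 'adcd')
  1 → (2, 'bbbcdcadcd')
  2 → (3, 'bbcdcadcd')
  3 → (4, 'bcdcadcd')
  4 → (7, 'cadcd')
  5 → (1, 'cbbbcdcadcd')
  6 → (10, 'cd')
  7 → (5, 'cdcadcd')
  8 → (11, 'd')
  9 → (6, 'dcadcd')
  10 → (0, 'dcbbbcdcadcd')
  11 → (9, 'dcd')

[8, 2, 3, 4, 7, 1, 10, 5, 11, 6, 0, 9]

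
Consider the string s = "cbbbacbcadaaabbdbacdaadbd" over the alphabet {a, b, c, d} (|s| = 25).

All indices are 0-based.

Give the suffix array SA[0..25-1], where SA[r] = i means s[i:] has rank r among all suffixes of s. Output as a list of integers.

[10, 11, 20, 12, 4, 17, 8, 21, 3, 16, 2, 1, 13, 6, 23, 14, 7, 0, 5, 18, 24, 9, 19, 15, 22]

rank→(start, suffix):
  0 → (10, 'aaabbdbacdaadbd')
  1 → (11, 'aabbdbacdaadbd')
  2 → (20, 'aadbd')
  3 → (12, 'abbdbacdaadbd')
  4 → (4, 'acbcadaaabbdbacdaadbd')
  5 → (17, 'acdaadbd')
  6 → (8, 'adaaabbdbacdaadbd')
  7 → (21, 'adbd')
  8 → (3, 'bacbcadaaabbdbacdaadbd')
  9 → (16, 'bacdaadbd')
  10 → (2, 'bbacbcadaaabbdbacdaadbd')
  11 → (1, 'bbbacbcadaaabbdbacdaadbd')
  12 → (13, 'bbdbacdaadbd')
  13 → (6, 'bcadaaabbdbacdaadbd')
  14 → (23, 'bd')
  15 → (14, 'bdbacdaadbd')
  16 → (7, 'cadaaabbdbacdaadbd')
  17 → (0, 'cbbbacbcadaaabbdbacdaadbd')
  18 → (5, 'cbcadaaabbdbacdaadbd')
  19 → (18, 'cdaadbd')
  20 → (24, 'd')
  21 → (9, 'daaabbdbacdaadbd')
  22 → (19, 'daadbd')
  23 → (15, 'dbacdaadbd')
  24 → (22, 'dbd')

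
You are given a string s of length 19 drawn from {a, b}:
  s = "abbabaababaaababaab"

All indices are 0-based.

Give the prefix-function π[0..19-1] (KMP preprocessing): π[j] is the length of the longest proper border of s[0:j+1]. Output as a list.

[0, 0, 0, 1, 2, 1, 1, 2, 1, 2, 1, 1, 1, 2, 1, 2, 1, 1, 2]

π[0] = 0
j=1 s[j]='b': π[1]=0 (border '')
j=2 s[j]='b': π[2]=0 (border '')
j=3 s[j]='a': π[3]=1 (border 'a')
j=4 s[j]='b': π[4]=2 (border 'ab')
j=5 s[j]='a': k: 2→0; π[5]=1 (border 'a')
j=6 s[j]='a': k: 1→0; π[6]=1 (border 'a')
j=7 s[j]='b': π[7]=2 (border 'ab')
j=8 s[j]='a': k: 2→0; π[8]=1 (border 'a')
j=9 s[j]='b': π[9]=2 (border 'ab')
j=10 s[j]='a': k: 2→0; π[10]=1 (border 'a')
j=11 s[j]='a': k: 1→0; π[11]=1 (border 'a')
j=12 s[j]='a': k: 1→0; π[12]=1 (border 'a')
j=13 s[j]='b': π[13]=2 (border 'ab')
j=14 s[j]='a': k: 2→0; π[14]=1 (border 'a')
j=15 s[j]='b': π[15]=2 (border 'ab')
j=16 s[j]='a': k: 2→0; π[16]=1 (border 'a')
j=17 s[j]='a': k: 1→0; π[17]=1 (border 'a')
j=18 s[j]='b': π[18]=2 (border 'ab')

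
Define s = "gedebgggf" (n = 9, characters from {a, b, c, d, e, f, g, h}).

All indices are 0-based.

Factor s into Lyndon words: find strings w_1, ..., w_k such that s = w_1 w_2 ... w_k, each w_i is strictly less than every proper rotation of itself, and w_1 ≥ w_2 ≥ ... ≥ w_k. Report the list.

emit factor 1: 'g' (i=0, period=1)
emit factor 2: 'e' (i=1, period=1)
emit factor 3: 'de' (i=2, period=2)
emit factor 4: 'bgggf' (i=4, period=5)

["g", "e", "de", "bgggf"]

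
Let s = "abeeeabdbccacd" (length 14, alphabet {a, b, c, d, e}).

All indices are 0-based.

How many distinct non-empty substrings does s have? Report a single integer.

94

sorted suffixes:
  #0 SA[0]=5  'abdbccacd'
  #1 SA[1]=0  'abeeeabdbccacd'
  #2 SA[2]=11  'acd'
  #3 SA[3]=8  'bccacd'
  #4 SA[4]=6  'bdbccacd'
  #5 SA[5]=1  'beeeabdbccacd'
  #6 SA[6]=10  'cacd'
  #7 SA[7]=9  'ccacd'
  #8 SA[8]=12  'cd'
  #9 SA[9]=13  'd'
  #10 SA[10]=7  'dbccacd'
  #11 SA[11]=4  'eabdbccacd'
  #12 SA[12]=3  'eeabdbccacd'
  #13 SA[13]=2  'eeeabdbccacd'

SA = [5, 0, 11, 8, 6, 1, 10, 9, 12, 13, 7, 4, 3, 2]
rank  pair      lcp
   1  s[5:],s[0:]  2  'ab'
   2  s[0:],s[11:]  1  'a'
   3  s[11:],s[8:]  0  ''
   4  s[8:],s[6:]  1  'b'
   5  s[6:],s[1:]  1  'b'
   6  s[1:],s[10:]  0  ''
   7  s[10:],s[9:]  1  'c'
   8  s[9:],s[12:]  1  'c'
   9  s[12:],s[13:]  0  ''
  10  s[13:],s[7:]  1  'd'
  11  s[7:],s[4:]  0  ''
  12  s[4:],s[3:]  1  'e'
  13  s[3:],s[2:]  2  'ee'

n(n+1)/2 = 14·15/2 = 105
Σ LCP = 0 + 2 + 1 + 0 + 1 + 1 + 0 + 1 + 1 + 0 + 1 + 0 + 1 + 2 = 11
distinct = 105 − 11 = 94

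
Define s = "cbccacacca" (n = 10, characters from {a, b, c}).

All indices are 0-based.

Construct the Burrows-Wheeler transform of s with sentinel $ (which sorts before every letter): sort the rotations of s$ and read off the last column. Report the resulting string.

rank  rotation     last
    0  $cbccacacca  a
    1  a$cbccacacc  c
    2  acacca$cbcc  c
    3  acca$cbccac  c
    4  bccacacca$c  c
    5  ca$cbccacac  c
    6  cacacca$cbc  c
    7  cacca$cbcca  a
    8  cbccacacca$  $
    9  cca$cbccaca  a
   10  ccacacca$cb  b

acccccca$ab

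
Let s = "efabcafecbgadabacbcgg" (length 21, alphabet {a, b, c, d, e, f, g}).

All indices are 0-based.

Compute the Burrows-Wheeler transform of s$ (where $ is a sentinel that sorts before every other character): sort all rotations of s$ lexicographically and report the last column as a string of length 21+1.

gdfbgcaaccbaebaf$eagbc

rank  rotation                last
    0  $efabcafecbgadabacbcgg  g
    1  abacbcgg$efabcafecbgad  d
    2  abcafecbgadabacbcgg$ef  f
    3  acbcgg$efabcafecbgadab  b
    4  adabacbcgg$efabcafecbg  g
    5  afecbgadabacbcgg$efabc  c
    6  bacbcgg$efabcafecbgada  a
    7  bcafecbgadabacbcgg$efa  a
    8  bcgg$efabcafecbgadabac  c
    9  bgadabacbcgg$efabcafec  c
   10  cafecbgadabacbcgg$efab  b
   11  cbcgg$efabcafecbgadaba  a
   12  cbgadabacbcgg$efabcafe  e
   13  cgg$efabcafecbgadabacb  b
   14  dabacbcgg$efabcafecbga  a
   15  ecbgadabacbcgg$efabcaf  f
   16  efabcafecbgadabacbcgg$  $
   17  fabcafecbgadabacbcgg$e  e
   18  fecbgadabacbcgg$efabca  a
   19  g$efabcafecbgadabacbcg  g
   20  gadabacbcgg$efabcafecb  b
   21  gg$efabcafecbgadabacbc  c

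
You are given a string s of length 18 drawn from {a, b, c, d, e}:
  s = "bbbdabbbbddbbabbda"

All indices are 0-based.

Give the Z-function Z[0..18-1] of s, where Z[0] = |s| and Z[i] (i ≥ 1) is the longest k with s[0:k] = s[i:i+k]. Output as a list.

[18, 2, 1, 0, 0, 3, 4, 2, 1, 0, 0, 2, 1, 0, 2, 1, 0, 0]

Z[0]=18
i=1: fresh scan; Z[1]=2 grow→box=[1,3)
i=2: min(r-i=1, Z[1]=2)=1; Z[2]=1
i=3: fresh scan; Z[3]=0
i=4: fresh scan; Z[4]=0
i=5: fresh scan; Z[5]=3 grow→box=[5,8)
i=6: min(r-i=2, Z[1]=2)=2; Z[6]=4 grow→box=[6,10)
i=7: min(r-i=3, Z[1]=2)=2; Z[7]=2
i=8: min(r-i=2, Z[2]=1)=1; Z[8]=1
i=9: min(r-i=1, Z[3]=0)=0; Z[9]=0
i=10: fresh scan; Z[10]=0
i=11: fresh scan; Z[11]=2 grow→box=[11,13)
i=12: min(r-i=1, Z[1]=2)=1; Z[12]=1
i=13: fresh scan; Z[13]=0
i=14: fresh scan; Z[14]=2 grow→box=[14,16)
i=15: min(r-i=1, Z[1]=2)=1; Z[15]=1
i=16: fresh scan; Z[16]=0
i=17: fresh scan; Z[17]=0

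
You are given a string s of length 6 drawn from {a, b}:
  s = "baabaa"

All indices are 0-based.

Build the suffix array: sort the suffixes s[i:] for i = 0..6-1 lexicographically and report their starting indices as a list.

rank→(start, suffix):
  0 → (5, 'a')
  1 → (4, 'aa')
  2 → (1, 'aabaa')
  3 → (2, 'abaa')
  4 → (3, 'baa')
  5 → (0, 'baabaa')

[5, 4, 1, 2, 3, 0]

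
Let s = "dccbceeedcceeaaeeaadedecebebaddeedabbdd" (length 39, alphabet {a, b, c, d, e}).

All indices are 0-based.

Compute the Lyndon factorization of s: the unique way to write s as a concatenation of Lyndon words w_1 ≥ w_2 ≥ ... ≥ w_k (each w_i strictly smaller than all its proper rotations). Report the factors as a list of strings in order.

["d", "c", "c", "bceeedccee", "aaee", "aadedecebebaddeedabbdd"]

emit factor 1: 'd' (i=0, period=1)
emit factor 2: 'c' (i=1, period=1)
emit factor 3: 'c' (i=2, period=1)
emit factor 4: 'bceeedccee' (i=3, period=10)
emit factor 5: 'aaee' (i=13, period=4)
emit factor 6: 'aadedecebebaddeedabbdd' (i=17, period=22)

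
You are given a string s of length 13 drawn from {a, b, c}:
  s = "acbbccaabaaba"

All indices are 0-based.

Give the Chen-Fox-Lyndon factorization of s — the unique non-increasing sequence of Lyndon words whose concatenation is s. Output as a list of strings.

emit factor 1: 'acbbcc' (i=0, period=6)
emit factor 2: 'aab' (i=6, period=3)
emit factor 3: 'aab' (i=9, period=3)
emit factor 4: 'a' (i=12, period=1)

["acbbcc", "aab", "aab", "a"]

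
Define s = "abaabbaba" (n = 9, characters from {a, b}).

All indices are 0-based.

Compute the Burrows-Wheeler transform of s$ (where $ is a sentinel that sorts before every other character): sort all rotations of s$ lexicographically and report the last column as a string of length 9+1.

rank  rotation    last
    0  $abaabbaba  a
    1  a$abaabbab  b
    2  aabbaba$ab  b
    3  aba$abaabb  b
    4  abaabbaba$  $
    5  abbaba$aba  a
    6  ba$abaabba  a
    7  baabbaba$a  a
    8  baba$abaab  b
    9  bbaba$abaa  a

abbb$aaaba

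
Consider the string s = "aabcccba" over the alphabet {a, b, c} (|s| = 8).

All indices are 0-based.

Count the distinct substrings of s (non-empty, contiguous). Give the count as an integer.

sorted suffixes:
  #0 SA[0]=7  'a'
  #1 SA[1]=0  'aabcccba'
  #2 SA[2]=1  'abcccba'
  #3 SA[3]=6  'ba'
  #4 SA[4]=2  'bcccba'
  #5 SA[5]=5  'cba'
  #6 SA[6]=4  'ccba'
  #7 SA[7]=3  'cccba'

SA = [7, 0, 1, 6, 2, 5, 4, 3]
i: (SA[i-1],SA[i]) lcp shared
  1: (7,0) 1 'a'
  2: (0,1) 1 'a'
  3: (1,6) 0 ''
  4: (6,2) 1 'b'
  5: (2,5) 0 ''
  6: (5,4) 1 'c'
  7: (4,3) 2 'cc'

n(n+1)/2 = 8·9/2 = 36
Σ LCP = 0 + 1 + 1 + 0 + 1 + 0 + 1 + 2 = 6
distinct = 36 − 6 = 30

30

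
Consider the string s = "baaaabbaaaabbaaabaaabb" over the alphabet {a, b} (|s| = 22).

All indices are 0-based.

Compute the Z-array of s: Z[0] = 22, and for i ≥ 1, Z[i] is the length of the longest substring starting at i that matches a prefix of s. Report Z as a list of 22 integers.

Z[0]=22
i=1: i≥r, start 0; Z[1]=0
i=2: i≥r, start 0; Z[2]=0
i=3: i≥r, start 0; Z[3]=0
i=4: i≥r, start 0; Z[4]=0
i=5: i≥r, start 0; Z[5]=1 scan→box=[5,6)
i=6: i≥r, start 0; Z[6]=10 scan→box=[6,16)
i=7: min(r-i=9, Z[1]=0)=0; Z[7]=0
i=8: min(r-i=8, Z[2]=0)=0; Z[8]=0
i=9: min(r-i=7, Z[3]=0)=0; Z[9]=0
i=10: min(r-i=6, Z[4]=0)=0; Z[10]=0
i=11: min(r-i=5, Z[5]=1)=1; Z[11]=1
i=12: min(r-i=4, Z[6]=10)=4; Z[12]=4
i=13: min(r-i=3, Z[7]=0)=0; Z[13]=0
i=14: min(r-i=2, Z[8]=0)=0; Z[14]=0
i=15: min(r-i=1, Z[9]=0)=0; Z[15]=0
i=16: i≥r, start 0; Z[16]=4 scan→box=[16,20)
i=17: min(r-i=3, Z[1]=0)=0; Z[17]=0
i=18: min(r-i=2, Z[2]=0)=0; Z[18]=0
i=19: min(r-i=1, Z[3]=0)=0; Z[19]=0
i=20: i≥r, start 0; Z[20]=1 scan→box=[20,21)
i=21: i≥r, start 0; Z[21]=1 scan→box=[21,22)

[22, 0, 0, 0, 0, 1, 10, 0, 0, 0, 0, 1, 4, 0, 0, 0, 4, 0, 0, 0, 1, 1]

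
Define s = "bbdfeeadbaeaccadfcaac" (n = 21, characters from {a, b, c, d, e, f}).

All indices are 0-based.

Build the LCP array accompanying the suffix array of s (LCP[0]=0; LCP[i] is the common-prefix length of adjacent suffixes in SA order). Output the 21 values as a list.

[0, 1, 2, 1, 2, 1, 0, 1, 1, 0, 1, 2, 1, 0, 1, 2, 0, 2, 1, 0, 1]

sorted suffixes:
  #0 SA[0]=18  'aac'
  #1 SA[1]=19  'ac'
  #2 SA[2]=11  'accadfcaac'
  #3 SA[3]=6  'adbaeaccadfcaac'
  #4 SA[4]=14  'adfcaac'
  #5 SA[5]=9  'aeaccadfcaac'
  #6 SA[6]=8  'baeaccadfcaac'
  #7 SA[7]=0  'bbdfeeadbaeaccadfcaac'
  #8 SA[8]=1  'bdfeeadbaeaccadfcaac'
  #9 SA[9]=20  'c'
  #10 SA[10]=17  'caac'
  #11 SA[11]=13  'cadfcaac'
  #12 SA[12]=12  'ccadfcaac'
  #13 SA[13]=7  'dbaeaccadfcaac'
  #14 SA[14]=15  'dfcaac'
  #15 SA[15]=2  'dfeeadbaeaccadfcaac'
  #16 SA[16]=10  'eaccadfcaac'
  #17 SA[17]=5  'eadbaeaccadfcaac'
  #18 SA[18]=4  'eeadbaeaccadfcaac'
  #19 SA[19]=16  'fcaac'
  #20 SA[20]=3  'feeadbaeaccadfcaac'

SA = [18, 19, 11, 6, 14, 9, 8, 0, 1, 20, 17, 13, 12, 7, 15, 2, 10, 5, 4, 16, 3]
[i] adj suffixes → lcp
  [1] 18/19 → 1 ('a')
  [2] 19/11 → 2 ('ac')
  [3] 11/6 → 1 ('a')
  [4] 6/14 → 2 ('ad')
  [5] 14/9 → 1 ('a')
  [6] 9/8 → 0 ('')
  [7] 8/0 → 1 ('b')
  [8] 0/1 → 1 ('b')
  [9] 1/20 → 0 ('')
  [10] 20/17 → 1 ('c')
  [11] 17/13 → 2 ('ca')
  [12] 13/12 → 1 ('c')
  [13] 12/7 → 0 ('')
  [14] 7/15 → 1 ('d')
  [15] 15/2 → 2 ('df')
  [16] 2/10 → 0 ('')
  [17] 10/5 → 2 ('ea')
  [18] 5/4 → 1 ('e')
  [19] 4/16 → 0 ('')
  [20] 16/3 → 1 ('f')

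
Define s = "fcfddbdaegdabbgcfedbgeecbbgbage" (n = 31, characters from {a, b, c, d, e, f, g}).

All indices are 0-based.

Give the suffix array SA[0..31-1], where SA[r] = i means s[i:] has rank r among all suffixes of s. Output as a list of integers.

rank | idx | suffix
   0 |  11 | abbgcfedbgeecbbgbage
   1 |   7 | aegdabbgcfedbgeecbbgbage
   2 |  28 | age
   3 |  27 | bage
   4 |  24 | bbgbage
   5 |  12 | bbgcfedbgeecbbgbage
   6 |   5 | bdaegdabbgcfedbgeecbbgbage
   7 |  25 | bgbage
   8 |  13 | bgcfedbgeecbbgbage
   9 |  19 | bgeecbbgbage
  10 |  23 | cbbgbage
  11 |   1 | cfddbdaegdabbgcfedbgeecbbgbage
  12 |  15 | cfedbgeecbbgbage
  13 |  10 | dabbgcfedbgeecbbgbage
  14 |   6 | daegdabbgcfedbgeecbbgbage
  15 |   4 | dbdaegdabbgcfedbgeecbbgbage
  16 |  18 | dbgeecbbgbage
  17 |   3 | ddbdaegdabbgcfedbgeecbbgbage
  18 |  30 | e
  19 |  22 | ecbbgbage
  20 |  17 | edbgeecbbgbage
  21 |  21 | eecbbgbage
  22 |   8 | egdabbgcfedbgeecbbgbage
  23 |   0 | fcfddbdaegdabbgcfedbgeecbbgbage
  24 |   2 | fddbdaegdabbgcfedbgeecbbgbage
  25 |  16 | fedbgeecbbgbage
  26 |  26 | gbage
  27 |  14 | gcfedbgeecbbgbage
  28 |   9 | gdabbgcfedbgeecbbgbage
  29 |  29 | ge
  30 |  20 | geecbbgbage

[11, 7, 28, 27, 24, 12, 5, 25, 13, 19, 23, 1, 15, 10, 6, 4, 18, 3, 30, 22, 17, 21, 8, 0, 2, 16, 26, 14, 9, 29, 20]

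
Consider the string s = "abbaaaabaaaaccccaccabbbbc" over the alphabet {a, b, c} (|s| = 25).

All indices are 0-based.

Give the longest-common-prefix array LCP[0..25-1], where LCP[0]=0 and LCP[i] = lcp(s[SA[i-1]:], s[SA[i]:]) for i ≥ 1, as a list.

rank→(start, suffix):
  0 → (3, 'aaaabaaaaccccaccabbbbc')
  1 → (8, 'aaaaccccaccabbbbc')
  2 → (4, 'aaabaaaaccccaccabbbbc')
  3 → (9, 'aaaccccaccabbbbc')
  4 → (5, 'aabaaaaccccaccabbbbc')
  5 → (10, 'aaccccaccabbbbc')
  6 → (6, 'abaaaaccccaccabbbbc')
  7 → (0, 'abbaaaabaaaaccccaccabbbbc')
  8 → (19, 'abbbbc')
  9 → (16, 'accabbbbc')
  10 → (11, 'accccaccabbbbc')
  11 → (2, 'baaaabaaaaccccaccabbbbc')
  12 → (7, 'baaaaccccaccabbbbc')
  13 → (1, 'bbaaaabaaaaccccaccabbbbc')
  14 → (20, 'bbbbc')
  15 → (21, 'bbbc')
  16 → (22, 'bbc')
  17 → (23, 'bc')
  18 → (24, 'c')
  19 → (18, 'cabbbbc')
  20 → (15, 'caccabbbbc')
  21 → (17, 'ccabbbbc')
  22 → (14, 'ccaccabbbbc')
  23 → (13, 'cccaccabbbbc')
  24 → (12, 'ccccaccabbbbc')

SA = [3, 8, 4, 9, 5, 10, 6, 0, 19, 16, 11, 2, 7, 1, 20, 21, 22, 23, 24, 18, 15, 17, 14, 13, 12]
rank  pair      lcp
   1  s[3:],s[8:]  4  'aaaa'
   2  s[8:],s[4:]  3  'aaa'
   3  s[4:],s[9:]  3  'aaa'
   4  s[9:],s[5:]  2  'aa'
   5  s[5:],s[10:]  2  'aa'
   6  s[10:],s[6:]  1  'a'
   7  s[6:],s[0:]  2  'ab'
   8  s[0:],s[19:]  3  'abb'
   9  s[19:],s[16:]  1  'a'
  10  s[16:],s[11:]  3  'acc'
  11  s[11:],s[2:]  0  ''
  12  s[2:],s[7:]  5  'baaaa'
  13  s[7:],s[1:]  1  'b'
  14  s[1:],s[20:]  2  'bb'
  15  s[20:],s[21:]  3  'bbb'
  16  s[21:],s[22:]  2  'bb'
  17  s[22:],s[23:]  1  'b'
  18  s[23:],s[24:]  0  ''
  19  s[24:],s[18:]  1  'c'
  20  s[18:],s[15:]  2  'ca'
  21  s[15:],s[17:]  1  'c'
  22  s[17:],s[14:]  3  'cca'
  23  s[14:],s[13:]  2  'cc'
  24  s[13:],s[12:]  3  'ccc'

[0, 4, 3, 3, 2, 2, 1, 2, 3, 1, 3, 0, 5, 1, 2, 3, 2, 1, 0, 1, 2, 1, 3, 2, 3]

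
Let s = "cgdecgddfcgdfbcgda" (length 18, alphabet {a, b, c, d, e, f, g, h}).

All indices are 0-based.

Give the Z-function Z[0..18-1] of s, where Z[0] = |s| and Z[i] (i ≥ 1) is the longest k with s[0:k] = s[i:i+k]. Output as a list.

Z[0]=18
i=1: outside box; Z[1]=0
i=2: outside box; Z[2]=0
i=3: outside box; Z[3]=0
i=4: outside box; Z[4]=3 extend→box=[4,7)
i=5: min(r-i=2, Z[1]=0)=0; Z[5]=0
i=6: min(r-i=1, Z[2]=0)=0; Z[6]=0
i=7: outside box; Z[7]=0
i=8: outside box; Z[8]=0
i=9: outside box; Z[9]=3 extend→box=[9,12)
i=10: min(r-i=2, Z[1]=0)=0; Z[10]=0
i=11: min(r-i=1, Z[2]=0)=0; Z[11]=0
i=12: outside box; Z[12]=0
i=13: outside box; Z[13]=0
i=14: outside box; Z[14]=3 extend→box=[14,17)
i=15: min(r-i=2, Z[1]=0)=0; Z[15]=0
i=16: min(r-i=1, Z[2]=0)=0; Z[16]=0
i=17: outside box; Z[17]=0

[18, 0, 0, 0, 3, 0, 0, 0, 0, 3, 0, 0, 0, 0, 3, 0, 0, 0]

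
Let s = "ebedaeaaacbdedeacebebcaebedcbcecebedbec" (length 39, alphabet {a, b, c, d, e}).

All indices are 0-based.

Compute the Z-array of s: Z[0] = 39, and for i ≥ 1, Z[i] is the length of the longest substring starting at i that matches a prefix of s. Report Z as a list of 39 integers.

Z[0]=39
i=1: outside box; Z[1]=0
i=2: outside box; Z[2]=1 extend→box=[2,3)
i=3: outside box; Z[3]=0
i=4: outside box; Z[4]=0
i=5: outside box; Z[5]=1 extend→box=[5,6)
i=6: outside box; Z[6]=0
i=7: outside box; Z[7]=0
i=8: outside box; Z[8]=0
i=9: outside box; Z[9]=0
i=10: outside box; Z[10]=0
i=11: outside box; Z[11]=0
i=12: outside box; Z[12]=1 extend→box=[12,13)
i=13: outside box; Z[13]=0
i=14: outside box; Z[14]=1 extend→box=[14,15)
i=15: outside box; Z[15]=0
i=16: outside box; Z[16]=0
i=17: outside box; Z[17]=3 extend→box=[17,20)
i=18: min(r-i=2, Z[1]=0)=0; Z[18]=0
i=19: min(r-i=1, Z[2]=1)=1; Z[19]=2 extend→box=[19,21)
i=20: min(r-i=1, Z[1]=0)=0; Z[20]=0
i=21: outside box; Z[21]=0
i=22: outside box; Z[22]=0
i=23: outside box; Z[23]=4 extend→box=[23,27)
i=24: min(r-i=3, Z[1]=0)=0; Z[24]=0
i=25: min(r-i=2, Z[2]=1)=1; Z[25]=1
i=26: min(r-i=1, Z[3]=0)=0; Z[26]=0
i=27: outside box; Z[27]=0
i=28: outside box; Z[28]=0
i=29: outside box; Z[29]=0
i=30: outside box; Z[30]=1 extend→box=[30,31)
i=31: outside box; Z[31]=0
i=32: outside box; Z[32]=4 extend→box=[32,36)
i=33: min(r-i=3, Z[1]=0)=0; Z[33]=0
i=34: min(r-i=2, Z[2]=1)=1; Z[34]=1
i=35: min(r-i=1, Z[3]=0)=0; Z[35]=0
i=36: outside box; Z[36]=0
i=37: outside box; Z[37]=1 extend→box=[37,38)
i=38: outside box; Z[38]=0

[39, 0, 1, 0, 0, 1, 0, 0, 0, 0, 0, 0, 1, 0, 1, 0, 0, 3, 0, 2, 0, 0, 0, 4, 0, 1, 0, 0, 0, 0, 1, 0, 4, 0, 1, 0, 0, 1, 0]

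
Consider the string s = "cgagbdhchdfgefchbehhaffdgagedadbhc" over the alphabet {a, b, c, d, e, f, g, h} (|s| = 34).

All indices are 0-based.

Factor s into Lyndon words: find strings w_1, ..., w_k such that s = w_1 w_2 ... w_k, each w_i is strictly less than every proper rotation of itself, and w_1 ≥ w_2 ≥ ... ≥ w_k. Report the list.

["cg", "agbdhchdfgefchbehh", "affdgaged", "adbhc"]

emit factor 1: 'cg' (i=0, period=2)
emit factor 2: 'agbdhchdfgefchbehh' (i=2, period=18)
emit factor 3: 'affdgaged' (i=20, period=9)
emit factor 4: 'adbhc' (i=29, period=5)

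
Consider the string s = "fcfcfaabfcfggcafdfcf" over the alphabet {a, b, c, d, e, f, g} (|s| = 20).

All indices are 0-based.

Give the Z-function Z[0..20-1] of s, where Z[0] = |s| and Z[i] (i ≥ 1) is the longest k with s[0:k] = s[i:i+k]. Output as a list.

Z[0]=20
i=1: outside box; Z[1]=0
i=2: outside box; Z[2]=3 extend→box=[2,5)
i=3: min(r-i=2, Z[1]=0)=0; Z[3]=0
i=4: min(r-i=1, Z[2]=3)=1; Z[4]=1
i=5: outside box; Z[5]=0
i=6: outside box; Z[6]=0
i=7: outside box; Z[7]=0
i=8: outside box; Z[8]=3 extend→box=[8,11)
i=9: min(r-i=2, Z[1]=0)=0; Z[9]=0
i=10: min(r-i=1, Z[2]=3)=1; Z[10]=1
i=11: outside box; Z[11]=0
i=12: outside box; Z[12]=0
i=13: outside box; Z[13]=0
i=14: outside box; Z[14]=0
i=15: outside box; Z[15]=1 extend→box=[15,16)
i=16: outside box; Z[16]=0
i=17: outside box; Z[17]=3 extend→box=[17,20)
i=18: min(r-i=2, Z[1]=0)=0; Z[18]=0
i=19: min(r-i=1, Z[2]=3)=1; Z[19]=1

[20, 0, 3, 0, 1, 0, 0, 0, 3, 0, 1, 0, 0, 0, 0, 1, 0, 3, 0, 1]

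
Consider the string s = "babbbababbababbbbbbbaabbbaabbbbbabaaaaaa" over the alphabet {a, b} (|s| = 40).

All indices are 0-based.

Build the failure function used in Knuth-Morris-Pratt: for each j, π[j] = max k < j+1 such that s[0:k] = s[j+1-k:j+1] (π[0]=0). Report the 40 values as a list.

[0, 0, 1, 1, 1, 2, 3, 2, 3, 4, 2, 3, 2, 3, 4, 5, 1, 1, 1, 1, 2, 0, 1, 1, 1, 2, 0, 1, 1, 1, 1, 1, 2, 3, 2, 0, 0, 0, 0, 0]

π[0] = 0
j=1 s[j]='a': π[1]=0 (border '')
j=2 s[j]='b': π[2]=1 (border 'b')
j=3 s[j]='b': k: 1→0; π[3]=1 (border 'b')
j=4 s[j]='b': k: 1→0; π[4]=1 (border 'b')
j=5 s[j]='a': π[5]=2 (border 'ba')
j=6 s[j]='b': π[6]=3 (border 'bab')
j=7 s[j]='a': k: 3→1; π[7]=2 (border 'ba')
j=8 s[j]='b': π[8]=3 (border 'bab')
j=9 s[j]='b': π[9]=4 (border 'babb')
j=10 s[j]='a': k: 4→1; π[10]=2 (border 'ba')
j=11 s[j]='b': π[11]=3 (border 'bab')
j=12 s[j]='a': k: 3→1; π[12]=2 (border 'ba')
j=13 s[j]='b': π[13]=3 (border 'bab')
j=14 s[j]='b': π[14]=4 (border 'babb')
j=15 s[j]='b': π[15]=5 (border 'babbb')
j=16 s[j]='b': k: 5→1→0; π[16]=1 (border 'b')
j=17 s[j]='b': k: 1→0; π[17]=1 (border 'b')
j=18 s[j]='b': k: 1→0; π[18]=1 (border 'b')
j=19 s[j]='b': k: 1→0; π[19]=1 (border 'b')
j=20 s[j]='a': π[20]=2 (border 'ba')
j=21 s[j]='a': k: 2→0; π[21]=0 (border '')
j=22 s[j]='b': π[22]=1 (border 'b')
j=23 s[j]='b': k: 1→0; π[23]=1 (border 'b')
j=24 s[j]='b': k: 1→0; π[24]=1 (border 'b')
j=25 s[j]='a': π[25]=2 (border 'ba')
j=26 s[j]='a': k: 2→0; π[26]=0 (border '')
j=27 s[j]='b': π[27]=1 (border 'b')
j=28 s[j]='b': k: 1→0; π[28]=1 (border 'b')
j=29 s[j]='b': k: 1→0; π[29]=1 (border 'b')
j=30 s[j]='b': k: 1→0; π[30]=1 (border 'b')
j=31 s[j]='b': k: 1→0; π[31]=1 (border 'b')
j=32 s[j]='a': π[32]=2 (border 'ba')
j=33 s[j]='b': π[33]=3 (border 'bab')
j=34 s[j]='a': k: 3→1; π[34]=2 (border 'ba')
j=35 s[j]='a': k: 2→0; π[35]=0 (border '')
j=36 s[j]='a': π[36]=0 (border '')
j=37 s[j]='a': π[37]=0 (border '')
j=38 s[j]='a': π[38]=0 (border '')
j=39 s[j]='a': π[39]=0 (border '')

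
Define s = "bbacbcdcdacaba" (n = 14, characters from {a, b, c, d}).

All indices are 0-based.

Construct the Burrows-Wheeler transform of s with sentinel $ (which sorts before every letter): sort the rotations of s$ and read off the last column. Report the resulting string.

rank  rotation         last
    0  $bbacbcdcdacaba  a
    1  a$bbacbcdcdacab  b
    2  aba$bbacbcdcdac  c
    3  acaba$bbacbcdcd  d
    4  acbcdcdacaba$bb  b
    5  ba$bbacbcdcdaca  a
    6  bacbcdcdacaba$b  b
    7  bbacbcdcdacaba$  $
    8  bcdcdacaba$bbac  c
    9  caba$bbacbcdcda  a
   10  cbcdcdacaba$bba  a
   11  cdacaba$bbacbcd  d
   12  cdcdacaba$bbacb  b
   13  dacaba$bbacbcdc  c
   14  dcdacaba$bbacbc  c

abcdbab$caadbcc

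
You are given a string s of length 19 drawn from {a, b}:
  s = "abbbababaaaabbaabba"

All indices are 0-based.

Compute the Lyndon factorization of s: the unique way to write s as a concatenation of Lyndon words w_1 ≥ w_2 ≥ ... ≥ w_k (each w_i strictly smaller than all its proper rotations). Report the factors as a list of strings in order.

["abbb", "ab", "ab", "aaaabbaabb", "a"]

emit factor 1: 'abbb' (i=0, period=4)
emit factor 2: 'ab' (i=4, period=2)
emit factor 3: 'ab' (i=6, period=2)
emit factor 4: 'aaaabbaabb' (i=8, period=10)
emit factor 5: 'a' (i=18, period=1)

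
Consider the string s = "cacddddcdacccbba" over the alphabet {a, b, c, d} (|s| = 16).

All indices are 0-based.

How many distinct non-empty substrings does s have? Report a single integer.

118

sorted suffixes:
  #0 SA[0]=15  'a'
  #1 SA[1]=9  'acccbba'
  #2 SA[2]=1  'acddddcdacccbba'
  #3 SA[3]=14  'ba'
  #4 SA[4]=13  'bba'
  #5 SA[5]=0  'cacddddcdacccbba'
  #6 SA[6]=12  'cbba'
  #7 SA[7]=11  'ccbba'
  #8 SA[8]=10  'cccbba'
  #9 SA[9]=7  'cdacccbba'
  #10 SA[10]=2  'cddddcdacccbba'
  #11 SA[11]=8  'dacccbba'
  #12 SA[12]=6  'dcdacccbba'
  #13 SA[13]=5  'ddcdacccbba'
  #14 SA[14]=4  'dddcdacccbba'
  #15 SA[15]=3  'ddddcdacccbba'

SA = [15, 9, 1, 14, 13, 0, 12, 11, 10, 7, 2, 8, 6, 5, 4, 3]
i: (SA[i-1],SA[i]) lcp shared
  1: (15,9) 1 'a'
  2: (9,1) 2 'ac'
  3: (1,14) 0 ''
  4: (14,13) 1 'b'
  5: (13,0) 0 ''
  6: (0,12) 1 'c'
  7: (12,11) 1 'c'
  8: (11,10) 2 'cc'
  9: (10,7) 1 'c'
  10: (7,2) 2 'cd'
  11: (2,8) 0 ''
  12: (8,6) 1 'd'
  13: (6,5) 1 'd'
  14: (5,4) 2 'dd'
  15: (4,3) 3 'ddd'

n(n+1)/2 = 16·17/2 = 136
Σ LCP = 0 + 1 + 2 + 0 + 1 + 0 + 1 + 1 + 2 + 1 + 2 + 0 + 1 + 1 + 2 + 3 = 18
distinct = 136 − 18 = 118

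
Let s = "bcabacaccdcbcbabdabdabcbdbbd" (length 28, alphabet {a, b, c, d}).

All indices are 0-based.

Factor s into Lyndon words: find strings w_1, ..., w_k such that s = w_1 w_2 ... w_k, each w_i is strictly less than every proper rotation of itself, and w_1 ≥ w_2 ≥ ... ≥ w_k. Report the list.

emit factor 1: 'bc' (i=0, period=2)
emit factor 2: 'abacaccdcbcbabdabdabcbdbbd' (i=2, period=26)

["bc", "abacaccdcbcbabdabdabcbdbbd"]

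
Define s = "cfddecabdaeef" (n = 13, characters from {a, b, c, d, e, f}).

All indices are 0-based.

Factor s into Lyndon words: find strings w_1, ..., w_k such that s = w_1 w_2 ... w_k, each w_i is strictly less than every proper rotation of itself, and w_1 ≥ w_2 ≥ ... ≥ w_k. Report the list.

emit factor 1: 'cfdde' (i=0, period=5)
emit factor 2: 'c' (i=5, period=1)
emit factor 3: 'abdaeef' (i=6, period=7)

["cfdde", "c", "abdaeef"]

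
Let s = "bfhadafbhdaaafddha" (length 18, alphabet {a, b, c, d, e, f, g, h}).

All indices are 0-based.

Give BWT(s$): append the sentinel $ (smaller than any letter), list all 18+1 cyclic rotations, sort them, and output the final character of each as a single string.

rank  rotation             last
    0  $bfhadafbhdaaafddha  a
    1  a$bfhadafbhdaaafddh  h
    2  aaafddha$bfhadafbhd  d
    3  aafddha$bfhadafbhda  a
    4  adafbhdaaafddha$bfh  h
    5  afbhdaaafddha$bfhad  d
    6  afddha$bfhadafbhdaa  a
    7  bfhadafbhdaaafddha$  $
    8  bhdaaafddha$bfhadaf  f
    9  daaafddha$bfhadafbh  h
   10  dafbhdaaafddha$bfha  a
   11  ddha$bfhadafbhdaaaf  f
   12  dha$bfhadafbhdaaafd  d
   13  fbhdaaafddha$bfhada  a
   14  fddha$bfhadafbhdaaa  a
   15  fhadafbhdaaafddha$b  b
   16  ha$bfhadafbhdaaafdd  d
   17  hadafbhdaaafddha$bf  f
   18  hdaaafddha$bfhadafb  b

ahdahda$fhafdaabdfb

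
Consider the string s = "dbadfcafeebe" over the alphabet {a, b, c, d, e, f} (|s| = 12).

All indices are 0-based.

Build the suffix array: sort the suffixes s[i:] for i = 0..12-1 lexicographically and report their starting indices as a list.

rank | idx | suffix
   0 |   2 | adfcafeebe
   1 |   6 | afeebe
   2 |   1 | badfcafeebe
   3 |  10 | be
   4 |   5 | cafeebe
   5 |   0 | dbadfcafeebe
   6 |   3 | dfcafeebe
   7 |  11 | e
   8 |   9 | ebe
   9 |   8 | eebe
  10 |   4 | fcafeebe
  11 |   7 | feebe

[2, 6, 1, 10, 5, 0, 3, 11, 9, 8, 4, 7]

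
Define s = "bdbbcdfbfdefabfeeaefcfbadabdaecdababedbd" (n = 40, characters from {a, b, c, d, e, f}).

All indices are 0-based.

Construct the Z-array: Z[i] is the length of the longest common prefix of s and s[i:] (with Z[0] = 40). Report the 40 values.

Z[0]=40
i=1: fresh scan; Z[1]=0
i=2: fresh scan; Z[2]=1 extend→box=[2,3)
i=3: fresh scan; Z[3]=1 extend→box=[3,4)
i=4: fresh scan; Z[4]=0
i=5: fresh scan; Z[5]=0
i=6: fresh scan; Z[6]=0
i=7: fresh scan; Z[7]=1 extend→box=[7,8)
i=8: fresh scan; Z[8]=0
i=9: fresh scan; Z[9]=0
i=10: fresh scan; Z[10]=0
i=11: fresh scan; Z[11]=0
i=12: fresh scan; Z[12]=0
i=13: fresh scan; Z[13]=1 extend→box=[13,14)
i=14: fresh scan; Z[14]=0
i=15: fresh scan; Z[15]=0
i=16: fresh scan; Z[16]=0
i=17: fresh scan; Z[17]=0
i=18: fresh scan; Z[18]=0
i=19: fresh scan; Z[19]=0
i=20: fresh scan; Z[20]=0
i=21: fresh scan; Z[21]=0
i=22: fresh scan; Z[22]=1 extend→box=[22,23)
i=23: fresh scan; Z[23]=0
i=24: fresh scan; Z[24]=0
i=25: fresh scan; Z[25]=0
i=26: fresh scan; Z[26]=2 extend→box=[26,28)
i=27: min(r-i=1, Z[1]=0)=0; Z[27]=0
i=28: fresh scan; Z[28]=0
i=29: fresh scan; Z[29]=0
i=30: fresh scan; Z[30]=0
i=31: fresh scan; Z[31]=0
i=32: fresh scan; Z[32]=0
i=33: fresh scan; Z[33]=1 extend→box=[33,34)
i=34: fresh scan; Z[34]=0
i=35: fresh scan; Z[35]=1 extend→box=[35,36)
i=36: fresh scan; Z[36]=0
i=37: fresh scan; Z[37]=0
i=38: fresh scan; Z[38]=2 extend→box=[38,40)
i=39: min(r-i=1, Z[1]=0)=0; Z[39]=0

[40, 0, 1, 1, 0, 0, 0, 1, 0, 0, 0, 0, 0, 1, 0, 0, 0, 0, 0, 0, 0, 0, 1, 0, 0, 0, 2, 0, 0, 0, 0, 0, 0, 1, 0, 1, 0, 0, 2, 0]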